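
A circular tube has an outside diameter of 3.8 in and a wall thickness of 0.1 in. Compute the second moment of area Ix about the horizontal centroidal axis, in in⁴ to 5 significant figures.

Ix ≈ 1.9906 in⁴

Break the section into simple shapes (no overlaps), measuring from the bottom-left corner of the bounding box.
Outer circle: ⌀3.8, A = 11.34115 in², y = 1.9 in, Ī = 10.23539 in⁴.
Bore (subtracted): ⌀3.6, A = 10.17876 in², y = 1.9 in, Ī = 8.244796 in⁴.
By symmetry the centroid is at mid-height, ȳ = 1.9 in.
All pieces are centred on the horizontal centroidal axis, so I = ΣĪ (holes subtracted) = 1.990592 in⁴.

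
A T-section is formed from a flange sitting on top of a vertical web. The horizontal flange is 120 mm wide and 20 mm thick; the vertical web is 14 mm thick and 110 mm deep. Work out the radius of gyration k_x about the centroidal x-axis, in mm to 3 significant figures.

k_x ≈ 37.7 mm

Break the section into simple shapes (no overlaps), measuring from the bottom-left corner of the bounding box.
Flange: 120 × 20, A = 2 400 mm², y = 120 mm, Ī = 80 000 mm⁴.
Web: 14 × 110, A = 1 540 mm², y = 55 mm, Ī = 1 552 833 mm⁴.
Centroid: ȳ = ΣA·y / ΣA = 94.594 mm.
Transfer each piece to the centroidal x-axis using Ī + A·d² with d = y − 94.594:
  flange: d = 25.406 mm → contributes +1 629 127 mm⁴
  web: d = -39.594 mm → contributes +3 967 057 mm⁴
Total I = 5 596 184 mm⁴.
Radius of gyration: k = √(I/A) = √(5 596 184 / 3 940) = 37.688 mm.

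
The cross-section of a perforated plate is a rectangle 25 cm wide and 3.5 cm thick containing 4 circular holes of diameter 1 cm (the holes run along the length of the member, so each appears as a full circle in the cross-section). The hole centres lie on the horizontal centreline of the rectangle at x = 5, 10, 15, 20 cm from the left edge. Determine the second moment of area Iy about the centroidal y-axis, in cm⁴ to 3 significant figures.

Iy ≈ 4460 cm⁴

Break the section into simple shapes (no overlaps), measuring from the bottom-left corner of the bounding box.
Plate: 25 × 3.5, A = 87.5 cm², x = 12.5 cm, Ī = 4557.3 cm⁴.
Hole 1 (subtracted): ⌀1, A = 0.7854 cm², x = 5 cm, Ī = 0.049087 cm⁴.
Hole 2 (subtracted): ⌀1, A = 0.7854 cm², x = 10 cm, Ī = 0.049087 cm⁴.
Hole 3 (subtracted): ⌀1, A = 0.7854 cm², x = 15 cm, Ī = 0.049087 cm⁴.
Hole 4 (subtracted): ⌀1, A = 0.7854 cm², x = 20 cm, Ī = 0.049087 cm⁴.
By symmetry the centroid is at mid-width, x̄ = 12.5 cm.
Transfer each piece to the centroidal y-axis using Ī + A·d² with d = x − 12.5:
  plate: d = 0 cm → contributes +4557.3 cm⁴
  hole 1: d = -7.5 cm → contributes −44.228 cm⁴
  hole 2: d = -2.5 cm → contributes −4.9578 cm⁴
  hole 3: d = 2.5 cm → contributes −4.9578 cm⁴
  hole 4: d = 7.5 cm → contributes −44.228 cm⁴
Total I = 4458.9 cm⁴.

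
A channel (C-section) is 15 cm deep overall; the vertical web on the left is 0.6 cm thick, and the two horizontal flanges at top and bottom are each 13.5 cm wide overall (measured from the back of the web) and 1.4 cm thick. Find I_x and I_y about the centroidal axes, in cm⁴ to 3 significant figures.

I_x ≈ 1840 cm⁴, I_y ≈ 829 cm⁴

Treat the section as a set of non-overlapping primitives; coordinates are from the bounding-box lower-left.
Web: 0.6 × 15, A = 9 cm², y = 7.5 cm, Ī = 168.75 cm⁴.
Top flange (beyond web): 12.9 × 1.4, A = 18.06 cm², y = 14.3 cm, Ī = 2.9498 cm⁴.
Bottom flange (beyond web): 12.9 × 1.4, A = 18.06 cm², y = 0.7 cm, Ī = 2.9498 cm⁴.
By symmetry the centroid is at mid-height, ȳ = 7.5 cm.
Transfer each piece to the centroidal x-axis using Ī + A·d² with d = y − 7.5:
  web: d = 0 cm → contributes +168.75 cm⁴
  top flange (beyond web): d = 6.8 cm → contributes +838.04 cm⁴
  bottom flange (beyond web): d = -6.8 cm → contributes +838.04 cm⁴
Total I = 1844.8 cm⁴.
For the y-axis: x̄ = 5.7036 cm.
Repeating about the centroidal y-axis gives I_y = 829.43 cm⁴.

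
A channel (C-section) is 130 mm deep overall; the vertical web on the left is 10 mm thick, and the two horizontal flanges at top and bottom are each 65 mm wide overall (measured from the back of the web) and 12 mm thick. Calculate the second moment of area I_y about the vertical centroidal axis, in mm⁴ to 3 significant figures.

I_y ≈ 1.04 × 10⁶ mm⁴

Split into non-overlapping primitives; take the origin at the lower-left of the bounding box.
Web: 10 × 130, A = 1 300 mm², x = 5 mm, Ī = 10 833 mm⁴.
Top flange (beyond web): 55 × 12, A = 660 mm², x = 37.5 mm, Ī = 166 375 mm⁴.
Bottom flange (beyond web): 55 × 12, A = 660 mm², x = 37.5 mm, Ī = 166 375 mm⁴.
Centroid: x̄ = ΣA·x / ΣA = 21.374 mm.
Transfer each piece to the vertical centroidal axis using Ī + A·d² with d = x − 21.374:
  web: d = -16.374 mm → contributes +359 376 mm⁴
  top flange (beyond web): d = 16.126 mm → contributes +338 006 mm⁴
  bottom flange (beyond web): d = 16.126 mm → contributes +338 006 mm⁴
Total I = 1 035 387 mm⁴.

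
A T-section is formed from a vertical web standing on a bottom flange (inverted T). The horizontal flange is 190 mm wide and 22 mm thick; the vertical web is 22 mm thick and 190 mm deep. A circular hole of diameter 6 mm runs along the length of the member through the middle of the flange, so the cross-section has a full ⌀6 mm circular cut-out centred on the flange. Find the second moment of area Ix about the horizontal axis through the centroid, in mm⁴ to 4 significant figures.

Ix ≈ 3.615 × 10⁷ mm⁴

Break the section into simple shapes (no overlaps), measuring from the bottom-left corner of the bounding box.
Flange: 190 × 22, A = 4 180 mm², y = 11 mm, Ī = 168 593 mm⁴.
Web: 22 × 190, A = 4 180 mm², y = 117 mm, Ī = 12 574 833 mm⁴.
Hole (subtracted): ⌀6, A = 28.2743 mm², y = 11 mm, Ī = 63.6173 mm⁴.
Centroid: ȳ = ΣA·y / ΣA = 64.1799 mm.
Transfer each piece to the horizontal axis through the centroid using Ī + A·d² with d = y − 64.1799:
  flange: d = -53.1799 mm → contributes +11 990 041 mm⁴
  web: d = 52.8201 mm → contributes +24 236 896 mm⁴
  hole: d = -53.1799 mm → contributes −80026.2 mm⁴
Total I = 36 146 911 mm⁴.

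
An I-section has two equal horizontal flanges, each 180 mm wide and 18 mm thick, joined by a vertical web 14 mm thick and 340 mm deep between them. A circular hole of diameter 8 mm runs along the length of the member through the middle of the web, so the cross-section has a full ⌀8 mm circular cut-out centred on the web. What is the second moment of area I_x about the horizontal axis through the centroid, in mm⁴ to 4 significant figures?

I_x ≈ 2.537 × 10⁸ mm⁴

Treat the section as a set of non-overlapping primitives; coordinates are from the bounding-box lower-left.
Bottom flange: 180 × 18, A = 3 240 mm², y = 9 mm, Ī = 87 480 mm⁴.
Web: 14 × 340, A = 4 760 mm², y = 188 mm, Ī = 45 854 667 mm⁴.
Top flange: 180 × 18, A = 3 240 mm², y = 367 mm, Ī = 87 480 mm⁴.
Hole (subtracted): ⌀8, A = 50.2655 mm², y = 188 mm, Ī = 201.062 mm⁴.
By symmetry the centroid is at mid-height, ȳ = 188 mm.
Transfer each piece to the horizontal axis through the centroid using Ī + A·d² with d = y − 188:
  bottom flange: d = -179 mm → contributes +103 900 320 mm⁴
  web: d = 0 mm → contributes +45 854 667 mm⁴
  top flange: d = 179 mm → contributes +103 900 320 mm⁴
  hole: d = 0 mm → contributes −201.062 mm⁴
Total I = 253 655 106 mm⁴.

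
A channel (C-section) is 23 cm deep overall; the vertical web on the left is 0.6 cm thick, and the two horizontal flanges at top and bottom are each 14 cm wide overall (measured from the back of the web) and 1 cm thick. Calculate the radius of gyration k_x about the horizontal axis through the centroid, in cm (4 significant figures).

k_x ≈ 9.742 cm

Break the section into simple shapes (no overlaps), measuring from the bottom-left corner of the bounding box.
Web: 0.6 × 23, A = 13.8 cm², y = 11.5 cm, Ī = 608.35 cm⁴.
Top flange (beyond web): 13.4 × 1, A = 13.4 cm², y = 22.5 cm, Ī = 1.11667 cm⁴.
Bottom flange (beyond web): 13.4 × 1, A = 13.4 cm², y = 0.5 cm, Ī = 1.11667 cm⁴.
By symmetry the centroid is at mid-height, ȳ = 11.5 cm.
Transfer each piece to the horizontal axis through the centroid using Ī + A·d² with d = y − 11.5:
  web: d = 0 cm → contributes +608.35 cm⁴
  top flange (beyond web): d = 11 cm → contributes +1622.52 cm⁴
  bottom flange (beyond web): d = -11 cm → contributes +1622.52 cm⁴
Total I = 3853.38 cm⁴.
Radius of gyration: k = √(I/A) = √(3853.38 / 40.6) = 9.74222 cm.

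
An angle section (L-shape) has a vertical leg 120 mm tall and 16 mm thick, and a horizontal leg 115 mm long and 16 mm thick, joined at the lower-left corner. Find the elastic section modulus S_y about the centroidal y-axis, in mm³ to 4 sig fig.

S_y ≈ 5.190 × 10⁴ mm³

Break the section into simple shapes (no overlaps), measuring from the bottom-left corner of the bounding box.
Vertical leg: 16 × 120, A = 1 920 mm², x = 8 mm, Ī = 40 960 mm⁴.
Horizontal leg (remainder): 99 × 16, A = 1 584 mm², x = 65.5 mm, Ī = 1 293 732 mm⁴.
Centroid: x̄ = ΣA·x / ΣA = 33.9932 mm.
Transfer each piece to the centroidal y-axis using Ī + A·d² with d = x − 33.9932:
  vertical leg: d = -25.9932 mm → contributes +1 338 196 mm⁴
  horizontal leg (remainder): d = 31.5068 mm → contributes +2 866 140 mm⁴
Total I = 4 204 336 mm⁴.
Extreme fibre distance c = 81.0068 mm; S = I/c = 51 901 mm³.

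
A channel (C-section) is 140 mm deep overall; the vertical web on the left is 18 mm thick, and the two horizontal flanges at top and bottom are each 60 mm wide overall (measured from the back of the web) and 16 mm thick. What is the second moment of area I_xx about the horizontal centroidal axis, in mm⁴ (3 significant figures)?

I_xx ≈ 9.31 × 10⁶ mm⁴

Break the section into simple shapes (no overlaps), measuring from the bottom-left corner of the bounding box.
Web: 18 × 140, A = 2 520 mm², y = 70 mm, Ī = 4 116 000 mm⁴.
Top flange (beyond web): 42 × 16, A = 672 mm², y = 132 mm, Ī = 14 336 mm⁴.
Bottom flange (beyond web): 42 × 16, A = 672 mm², y = 8 mm, Ī = 14 336 mm⁴.
By symmetry the centroid is at mid-height, ȳ = 70 mm.
Transfer each piece to the horizontal centroidal axis using Ī + A·d² with d = y − 70:
  web: d = 0 mm → contributes +4 116 000 mm⁴
  top flange (beyond web): d = 62 mm → contributes +2 597 504 mm⁴
  bottom flange (beyond web): d = -62 mm → contributes +2 597 504 mm⁴
Total I = 9 311 008 mm⁴.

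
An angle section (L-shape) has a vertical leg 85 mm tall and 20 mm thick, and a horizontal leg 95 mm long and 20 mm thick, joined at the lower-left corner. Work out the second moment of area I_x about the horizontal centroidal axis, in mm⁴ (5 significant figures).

I_x ≈ 1.9152 × 10⁶ mm⁴

Treat the section as a set of non-overlapping primitives; coordinates are from the bounding-box lower-left.
Vertical leg: 20 × 85, A = 1 700 mm², y = 42.5 mm, Ī = 1 023 542 mm⁴.
Horizontal leg (remainder): 75 × 20, A = 1 500 mm², y = 10 mm, Ī = 50 000 mm⁴.
Centroid: ȳ = ΣA·y / ΣA = 27.26563 mm.
Transfer each piece to the horizontal centroidal axis using Ī + A·d² with d = y − 27.26563:
  vertical leg: d = 15.23438 mm → contributes +1 418 088 mm⁴
  horizontal leg (remainder): d = -17.26563 mm → contributes +497152.7 mm⁴
Total I = 1 915 241 mm⁴.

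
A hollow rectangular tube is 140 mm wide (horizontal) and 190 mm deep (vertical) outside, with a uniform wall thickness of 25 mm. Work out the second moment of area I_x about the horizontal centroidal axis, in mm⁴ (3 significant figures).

Split into non-overlapping primitives; take the origin at the lower-left of the bounding box.
Outer rectangle: 140 × 190, A = 26 600 mm², y = 95 mm, Ī = 80 021 667 mm⁴.
Inner void (subtracted): 90 × 140, A = 12 600 mm², y = 95 mm, Ī = 20 580 000 mm⁴.
By symmetry the centroid is at mid-height, ȳ = 95 mm.
All pieces are centred on the horizontal centroidal axis, so I = ΣĪ (holes subtracted) = 59 441 667 mm⁴.

I_x ≈ 5.94 × 10⁷ mm⁴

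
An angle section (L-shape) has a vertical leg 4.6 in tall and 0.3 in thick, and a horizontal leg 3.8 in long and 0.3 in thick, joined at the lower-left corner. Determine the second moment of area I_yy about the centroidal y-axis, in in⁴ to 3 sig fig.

I_yy ≈ 3.23 in⁴

Split into non-overlapping primitives; take the origin at the lower-left of the bounding box.
Vertical leg: 0.3 × 4.6, A = 1.38 in², x = 0.15 in, Ī = 0.01035 in⁴.
Horizontal leg (remainder): 3.5 × 0.3, A = 1.05 in², x = 2.05 in, Ī = 1.0719 in⁴.
Centroid: x̄ = ΣA·x / ΣA = 0.97099 in.
Transfer each piece to the centroidal y-axis using Ī + A·d² with d = x − 0.97099:
  vertical leg: d = -0.82099 in → contributes +0.9405 in⁴
  horizontal leg (remainder): d = 1.079 in → contributes +2.2944 in⁴
Total I = 3.2349 in⁴.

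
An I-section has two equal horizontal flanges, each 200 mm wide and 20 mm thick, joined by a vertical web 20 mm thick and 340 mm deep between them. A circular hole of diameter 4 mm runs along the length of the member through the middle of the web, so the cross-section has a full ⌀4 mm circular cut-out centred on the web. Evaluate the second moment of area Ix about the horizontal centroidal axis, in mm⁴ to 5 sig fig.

Split into non-overlapping primitives; take the origin at the lower-left of the bounding box.
Bottom flange: 200 × 20, A = 4 000 mm², y = 10 mm, Ī = 133333.3 mm⁴.
Web: 20 × 340, A = 6 800 mm², y = 190 mm, Ī = 65 506 667 mm⁴.
Top flange: 200 × 20, A = 4 000 mm², y = 370 mm, Ī = 133333.3 mm⁴.
Hole (subtracted): ⌀4, A = 12.56637 mm², y = 190 mm, Ī = 12.56637 mm⁴.
By symmetry the centroid is at mid-height, ȳ = 190 mm.
Transfer each piece to the horizontal centroidal axis using Ī + A·d² with d = y − 190:
  bottom flange: d = -180 mm → contributes +129 733 333 mm⁴
  web: d = 0 mm → contributes +65 506 667 mm⁴
  top flange: d = 180 mm → contributes +129 733 333 mm⁴
  hole: d = 0 mm → contributes −12.56637 mm⁴
Total I = 324 973 321 mm⁴.

Ix ≈ 3.2497 × 10⁸ mm⁴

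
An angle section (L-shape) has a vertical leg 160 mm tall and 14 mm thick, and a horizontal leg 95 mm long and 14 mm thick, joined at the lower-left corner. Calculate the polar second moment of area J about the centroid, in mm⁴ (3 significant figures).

Split into non-overlapping primitives; take the origin at the lower-left of the bounding box.
Vertical leg: 14 × 160, A = 2 240 mm², y = 80 mm, Ī = 4 778 667 mm⁴.
Horizontal leg (remainder): 81 × 14, A = 1 134 mm², y = 7 mm, Ī = 18 522 mm⁴.
Centroid: ȳ = ΣA·y / ΣA = 55.465 mm.
Transfer each piece to the centroidal x-axis using Ī + A·d² with d = y − 55.465:
  vertical leg: d = 24.535 mm → contributes +6 127 101 mm⁴
  horizontal leg (remainder): d = -48.465 mm → contributes +2 682 095 mm⁴
Total I = 8 809 196 mm⁴.
For the y-axis: x̄ = 22.965 mm.
Repeating about the centroidal y-axis gives I_y = 2 355 248 mm⁴.
Polar second moment: J = I_x + I_y = 11 164 444 mm⁴.

J ≈ 1.12 × 10⁷ mm⁴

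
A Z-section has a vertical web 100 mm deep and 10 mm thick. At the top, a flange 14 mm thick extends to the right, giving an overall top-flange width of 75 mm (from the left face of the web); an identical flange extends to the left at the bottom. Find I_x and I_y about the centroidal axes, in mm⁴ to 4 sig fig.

I_x ≈ 4.228 × 10⁶ mm⁴, I_y ≈ 3.209 × 10⁶ mm⁴

Decompose the section into non-overlapping parts with the origin at the bottom-left of its bounding rectangle.
Web: 10 × 100, A = 1 000 mm², y = 50 mm, Ī = 833 333 mm⁴.
Top flange (beyond web): 65 × 14, A = 910 mm², y = 93 mm, Ī = 14863.3 mm⁴.
Bottom flange (beyond web): 65 × 14, A = 910 mm², y = 7 mm, Ī = 14863.3 mm⁴.
Centroid: ȳ = ΣA·y / ΣA = 50 mm.
Transfer each piece to the centroidal x-axis using Ī + A·d² with d = y − 50:
  web: d = 0 mm → contributes +833 333 mm⁴
  top flange (beyond web): d = 43 mm → contributes +1 697 453 mm⁴
  bottom flange (beyond web): d = -43 mm → contributes +1 697 453 mm⁴
Total I = 4 228 240 mm⁴.
For the y-axis: x̄ = 70 mm.
Repeating about the centroidal y-axis gives I_y = 3 208 500 mm⁴.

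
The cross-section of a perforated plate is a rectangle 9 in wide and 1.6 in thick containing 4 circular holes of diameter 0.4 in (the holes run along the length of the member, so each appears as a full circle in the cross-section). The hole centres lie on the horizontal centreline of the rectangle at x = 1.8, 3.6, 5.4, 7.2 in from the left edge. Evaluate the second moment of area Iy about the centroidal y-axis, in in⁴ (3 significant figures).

Break the section into simple shapes (no overlaps), measuring from the bottom-left corner of the bounding box.
Plate: 9 × 1.6, A = 14.4 in², x = 4.5 in, Ī = 97.2 in⁴.
Hole 1 (subtracted): ⌀0.4, A = 0.12566 in², x = 1.8 in, Ī = 0.0012566 in⁴.
Hole 2 (subtracted): ⌀0.4, A = 0.12566 in², x = 3.6 in, Ī = 0.0012566 in⁴.
Hole 3 (subtracted): ⌀0.4, A = 0.12566 in², x = 5.4 in, Ī = 0.0012566 in⁴.
Hole 4 (subtracted): ⌀0.4, A = 0.12566 in², x = 7.2 in, Ī = 0.0012566 in⁴.
By symmetry the centroid is at mid-width, x̄ = 4.5 in.
Transfer each piece to the centroidal y-axis using Ī + A·d² with d = x − 4.5:
  plate: d = 0 in → contributes +97.2 in⁴
  hole 1: d = -2.7 in → contributes −0.91735 in⁴
  hole 2: d = -0.9 in → contributes −0.10304 in⁴
  hole 3: d = 0.9 in → contributes −0.10304 in⁴
  hole 4: d = 2.7 in → contributes −0.91735 in⁴
Total I = 95.159 in⁴.

Iy ≈ 95.2 in⁴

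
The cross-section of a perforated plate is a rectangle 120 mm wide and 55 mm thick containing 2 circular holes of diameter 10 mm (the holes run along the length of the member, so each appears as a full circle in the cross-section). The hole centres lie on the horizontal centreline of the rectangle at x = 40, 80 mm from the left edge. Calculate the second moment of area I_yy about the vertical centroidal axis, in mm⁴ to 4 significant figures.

I_yy ≈ 7.856 × 10⁶ mm⁴

Treat the section as a set of non-overlapping primitives; coordinates are from the bounding-box lower-left.
Plate: 120 × 55, A = 6 600 mm², x = 60 mm, Ī = 7 920 000 mm⁴.
Hole 1 (subtracted): ⌀10, A = 78.5398 mm², x = 40 mm, Ī = 490.874 mm⁴.
Hole 2 (subtracted): ⌀10, A = 78.5398 mm², x = 80 mm, Ī = 490.874 mm⁴.
By symmetry the centroid is at mid-width, x̄ = 60 mm.
Transfer each piece to the vertical centroidal axis using Ī + A·d² with d = x − 60:
  plate: d = 0 mm → contributes +7 920 000 mm⁴
  hole 1: d = -20 mm → contributes −31906.8 mm⁴
  hole 2: d = 20 mm → contributes −31906.8 mm⁴
Total I = 7 856 186 mm⁴.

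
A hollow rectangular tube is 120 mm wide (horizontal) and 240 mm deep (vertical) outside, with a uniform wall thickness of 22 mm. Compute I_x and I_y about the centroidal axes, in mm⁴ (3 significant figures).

I_x ≈ 9.06 × 10⁷ mm⁴, I_y ≈ 2.74 × 10⁷ mm⁴

Break the section into simple shapes (no overlaps), measuring from the bottom-left corner of the bounding box.
Outer rectangle: 120 × 240, A = 28 800 mm², y = 120 mm, Ī = 138 240 000 mm⁴.
Inner void (subtracted): 76 × 196, A = 14 896 mm², y = 120 mm, Ī = 47 687 061 mm⁴.
By symmetry the centroid is at mid-height, ȳ = 120 mm.
All pieces are centred on the centroidal x-axis, so I = ΣĪ (holes subtracted) = 90 552 939 mm⁴.
Repeating about the centroidal y-axis gives I_y = 27 390 059 mm⁴.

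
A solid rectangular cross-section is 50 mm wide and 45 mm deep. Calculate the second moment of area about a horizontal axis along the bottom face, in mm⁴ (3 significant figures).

The section: 50 × 45, A = 2 250 mm², y = 22.5 mm, Ī = 379 688 mm⁴.
Transfer it to the bottom edge using Ī + A·d² with d = y − 0:
  the section: d = 22.5 mm → contributes +1 518 750 mm⁴
Total I = 1 518 750 mm⁴.

I_base ≈ 1.52 × 10⁶ mm⁴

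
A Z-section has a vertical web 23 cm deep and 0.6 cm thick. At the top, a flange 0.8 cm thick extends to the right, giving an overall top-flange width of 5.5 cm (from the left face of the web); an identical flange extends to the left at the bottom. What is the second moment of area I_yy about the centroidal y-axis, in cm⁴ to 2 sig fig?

I_yy ≈ 75 cm⁴

Treat the section as a set of non-overlapping primitives; coordinates are from the bounding-box lower-left.
Web: 0.6 × 23, A = 13.8 cm², x = 5.2 cm, Ī = 0.414 cm⁴.
Top flange (beyond web): 4.9 × 0.8, A = 3.92 cm², x = 7.95 cm, Ī = 7.843 cm⁴.
Bottom flange (beyond web): 4.9 × 0.8, A = 3.92 cm², x = 2.45 cm, Ī = 7.843 cm⁴.
Centroid: x̄ = ΣA·x / ΣA = 5.2 cm.
Transfer each piece to the centroidal y-axis using Ī + A·d² with d = x − 5.2:
  web: d = 0 cm → contributes +0.414 cm⁴
  top flange (beyond web): d = 2.75 cm → contributes +37.49 cm⁴
  bottom flange (beyond web): d = -2.75 cm → contributes +37.49 cm⁴
Total I = 75.39 cm⁴.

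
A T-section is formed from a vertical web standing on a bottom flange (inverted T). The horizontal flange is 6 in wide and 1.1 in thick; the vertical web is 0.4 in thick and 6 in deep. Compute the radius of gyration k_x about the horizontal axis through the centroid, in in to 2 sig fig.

k_x ≈ 1.8 in

Treat the section as a set of non-overlapping primitives; coordinates are from the bounding-box lower-left.
Flange: 6 × 1.1, A = 6.6 in², y = 0.55 in, Ī = 0.6655 in⁴.
Web: 0.4 × 6, A = 2.4 in², y = 4.1 in, Ī = 7.2 in⁴.
Centroid: ȳ = ΣA·y / ΣA = 1.497 in.
Transfer each piece to the horizontal axis through the centroid using Ī + A·d² with d = y − 1.497:
  flange: d = -0.9467 in → contributes +6.58 in⁴
  web: d = 2.603 in → contributes +23.47 in⁴
Total I = 30.05 in⁴.
Radius of gyration: k = √(I/A) = √(30.05 / 9) = 1.827 in.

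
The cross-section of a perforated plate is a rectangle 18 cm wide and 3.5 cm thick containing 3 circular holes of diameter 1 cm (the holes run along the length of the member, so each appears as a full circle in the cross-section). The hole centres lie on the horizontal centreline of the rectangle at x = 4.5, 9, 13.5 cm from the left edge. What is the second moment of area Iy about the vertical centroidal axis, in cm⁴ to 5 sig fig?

Iy ≈ 1669.0 cm⁴

Decompose the section into non-overlapping parts with the origin at the bottom-left of its bounding rectangle.
Plate: 18 × 3.5, A = 63 cm², x = 9 cm, Ī = 1 701 cm⁴.
Hole 1 (subtracted): ⌀1, A = 0.7853982 cm², x = 4.5 cm, Ī = 0.04908739 cm⁴.
Hole 2 (subtracted): ⌀1, A = 0.7853982 cm², x = 9 cm, Ī = 0.04908739 cm⁴.
Hole 3 (subtracted): ⌀1, A = 0.7853982 cm², x = 13.5 cm, Ī = 0.04908739 cm⁴.
By symmetry the centroid is at mid-width, x̄ = 9 cm.
Transfer each piece to the vertical centroidal axis using Ī + A·d² with d = x − 9:
  plate: d = 0 cm → contributes +1 701 cm⁴
  hole 1: d = -4.5 cm → contributes −15.9534 cm⁴
  hole 2: d = 0 cm → contributes −0.04908739 cm⁴
  hole 3: d = 4.5 cm → contributes −15.9534 cm⁴
Total I = 1669.044 cm⁴.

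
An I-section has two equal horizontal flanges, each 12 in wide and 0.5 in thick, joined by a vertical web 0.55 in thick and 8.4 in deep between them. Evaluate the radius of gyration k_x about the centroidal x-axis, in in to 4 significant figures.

k_x ≈ 3.993 in

Split into non-overlapping primitives; take the origin at the lower-left of the bounding box.
Bottom flange: 12 × 0.5, A = 6 in², y = 0.25 in, Ī = 0.125 in⁴.
Web: 0.55 × 8.4, A = 4.62 in², y = 4.7 in, Ī = 27.1656 in⁴.
Top flange: 12 × 0.5, A = 6 in², y = 9.15 in, Ī = 0.125 in⁴.
By symmetry the centroid is at mid-height, ȳ = 4.7 in.
Transfer each piece to the centroidal x-axis using Ī + A·d² with d = y − 4.7:
  bottom flange: d = -4.45 in → contributes +118.94 in⁴
  web: d = 0 in → contributes +27.1656 in⁴
  top flange: d = 4.45 in → contributes +118.94 in⁴
Total I = 265.046 in⁴.
Radius of gyration: k = √(I/A) = √(265.046 / 16.62) = 3.99342 in.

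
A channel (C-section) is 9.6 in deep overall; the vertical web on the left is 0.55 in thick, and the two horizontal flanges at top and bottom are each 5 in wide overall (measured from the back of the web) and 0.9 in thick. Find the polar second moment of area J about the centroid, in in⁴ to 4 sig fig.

Decompose the section into non-overlapping parts with the origin at the bottom-left of its bounding rectangle.
Web: 0.55 × 9.6, A = 5.28 in², y = 4.8 in, Ī = 40.5504 in⁴.
Top flange (beyond web): 4.45 × 0.9, A = 4.005 in², y = 9.15 in, Ī = 0.270338 in⁴.
Bottom flange (beyond web): 4.45 × 0.9, A = 4.005 in², y = 0.45 in, Ī = 0.270338 in⁴.
By symmetry the centroid is at mid-height, ȳ = 4.8 in.
Transfer each piece to the centroidal x-axis using Ī + A·d² with d = y − 4.8:
  web: d = 0 in → contributes +40.5504 in⁴
  top flange (beyond web): d = 4.35 in → contributes +76.055 in⁴
  bottom flange (beyond web): d = -4.35 in → contributes +76.055 in⁴
Total I = 192.66 in⁴.
For the y-axis: x̄ = 1.78177 in.
Repeating about the centroidal y-axis gives I_y = 33.2407 in⁴.
Polar second moment: J = I_x + I_y = 225.901 in⁴.

J ≈ 225.9 in⁴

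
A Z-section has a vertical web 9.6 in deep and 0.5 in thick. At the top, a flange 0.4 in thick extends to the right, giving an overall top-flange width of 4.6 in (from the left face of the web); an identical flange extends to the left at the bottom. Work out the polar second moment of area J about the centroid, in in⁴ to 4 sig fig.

J ≈ 128.4 in⁴

Decompose the section into non-overlapping parts with the origin at the bottom-left of its bounding rectangle.
Web: 0.5 × 9.6, A = 4.8 in², y = 4.8 in, Ī = 36.864 in⁴.
Top flange (beyond web): 4.1 × 0.4, A = 1.64 in², y = 9.4 in, Ī = 0.0218667 in⁴.
Bottom flange (beyond web): 4.1 × 0.4, A = 1.64 in², y = 0.2 in, Ī = 0.0218667 in⁴.
Centroid: ȳ = ΣA·y / ΣA = 4.8 in.
Transfer each piece to the centroidal x-axis using Ī + A·d² with d = y − 4.8:
  web: d = 0 in → contributes +36.864 in⁴
  top flange (beyond web): d = 4.6 in → contributes +34.7243 in⁴
  bottom flange (beyond web): d = -4.6 in → contributes +34.7243 in⁴
Total I = 106.313 in⁴.
For the y-axis: x̄ = 4.35 in.
Repeating about the centroidal y-axis gives I_y = 22.0459 in⁴.
Polar second moment: J = I_x + I_y = 128.358 in⁴.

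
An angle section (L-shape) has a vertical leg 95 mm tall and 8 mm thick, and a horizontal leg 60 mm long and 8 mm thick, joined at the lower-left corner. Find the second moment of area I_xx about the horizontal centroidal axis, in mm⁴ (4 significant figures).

I_xx ≈ 1.083 × 10⁶ mm⁴

Decompose the section into non-overlapping parts with the origin at the bottom-left of its bounding rectangle.
Vertical leg: 8 × 95, A = 760 mm², y = 47.5 mm, Ī = 571 583 mm⁴.
Horizontal leg (remainder): 52 × 8, A = 416 mm², y = 4 mm, Ī = 2218.67 mm⁴.
Centroid: ȳ = ΣA·y / ΣA = 32.1122 mm.
Transfer each piece to the horizontal centroidal axis using Ī + A·d² with d = y − 32.1122:
  vertical leg: d = 15.3878 mm → contributes +751 538 mm⁴
  horizontal leg (remainder): d = -28.1122 mm → contributes +330 983 mm⁴
Total I = 1 082 521 mm⁴.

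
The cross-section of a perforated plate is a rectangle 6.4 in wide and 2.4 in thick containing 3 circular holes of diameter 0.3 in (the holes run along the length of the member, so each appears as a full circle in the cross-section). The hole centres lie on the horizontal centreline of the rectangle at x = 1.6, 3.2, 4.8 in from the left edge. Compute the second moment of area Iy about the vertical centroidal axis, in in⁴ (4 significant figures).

Break the section into simple shapes (no overlaps), measuring from the bottom-left corner of the bounding box.
Plate: 6.4 × 2.4, A = 15.36 in², x = 3.2 in, Ī = 52.4288 in⁴.
Hole 1 (subtracted): ⌀0.3, A = 0.0706858 in², x = 1.6 in, Ī = 0.000397608 in⁴.
Hole 2 (subtracted): ⌀0.3, A = 0.0706858 in², x = 3.2 in, Ī = 0.000397608 in⁴.
Hole 3 (subtracted): ⌀0.3, A = 0.0706858 in², x = 4.8 in, Ī = 0.000397608 in⁴.
By symmetry the centroid is at mid-width, x̄ = 3.2 in.
Transfer each piece to the vertical centroidal axis using Ī + A·d² with d = x − 3.2:
  plate: d = 0 in → contributes +52.4288 in⁴
  hole 1: d = -1.6 in → contributes −0.181353 in⁴
  hole 2: d = 0 in → contributes −0.000397608 in⁴
  hole 3: d = 1.6 in → contributes −0.181353 in⁴
Total I = 52.0657 in⁴.

Iy ≈ 52.07 in⁴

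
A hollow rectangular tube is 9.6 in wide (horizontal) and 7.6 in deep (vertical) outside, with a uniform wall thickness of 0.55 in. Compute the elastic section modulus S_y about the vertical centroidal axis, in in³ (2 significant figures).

S_y ≈ 47 in³

Break the section into simple shapes (no overlaps), measuring from the bottom-left corner of the bounding box.
Outer rectangle: 9.6 × 7.6, A = 72.96 in², x = 4.8 in, Ī = 560.3 in⁴.
Inner void (subtracted): 8.5 × 6.5, A = 55.25 in², x = 4.8 in, Ī = 332.7 in⁴.
By symmetry the centroid is at mid-width, x̄ = 4.8 in.
All pieces are centred on the vertical centroidal axis, so I = ΣĪ (holes subtracted) = 227.7 in⁴.
Extreme fibre distance c = 4.8 in; S = I/c = 47.43 in³.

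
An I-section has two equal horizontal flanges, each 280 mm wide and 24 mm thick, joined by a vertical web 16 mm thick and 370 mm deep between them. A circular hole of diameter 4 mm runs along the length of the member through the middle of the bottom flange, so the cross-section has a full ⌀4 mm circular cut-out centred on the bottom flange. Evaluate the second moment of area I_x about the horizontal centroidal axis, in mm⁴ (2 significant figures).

I_x ≈ 5.9 × 10⁸ mm⁴

Split into non-overlapping primitives; take the origin at the lower-left of the bounding box.
Bottom flange: 280 × 24, A = 6 720 mm², y = 12 mm, Ī = 322 560 mm⁴.
Web: 16 × 370, A = 5 920 mm², y = 209 mm, Ī = 67 537 333 mm⁴.
Top flange: 280 × 24, A = 6 720 mm², y = 406 mm, Ī = 322 560 mm⁴.
Hole (subtracted): ⌀4, A = 12.57 mm², y = 12 mm, Ī = 12.57 mm⁴.
Centroid: ȳ = ΣA·y / ΣA = 209.1 mm.
Transfer each piece to the horizontal centroidal axis using Ī + A·d² with d = y − 209.1:
  bottom flange: d = -197.1 mm → contributes +261 457 930 mm⁴
  web: d = -0.128 mm → contributes +67 537 430 mm⁴
  top flange: d = 196.9 mm → contributes +260 780 370 mm⁴
  hole: d = -197.1 mm → contributes −488 335 mm⁴
Total I = 589 287 396 mm⁴.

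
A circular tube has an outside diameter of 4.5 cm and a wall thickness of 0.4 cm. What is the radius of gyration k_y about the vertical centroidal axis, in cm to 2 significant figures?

Split into non-overlapping primitives; take the origin at the lower-left of the bounding box.
Outer circle: ⌀4.5, A = 15.9 cm², x = 2.25 cm, Ī = 20.13 cm⁴.
Bore (subtracted): ⌀3.7, A = 10.75 cm², x = 2.25 cm, Ī = 9.2 cm⁴.
By symmetry the centroid is at mid-width, x̄ = 2.25 cm.
All pieces are centred on the vertical centroidal axis, so I = ΣĪ (holes subtracted) = 10.93 cm⁴.
Radius of gyration: k = √(I/A) = √(10.93 / 5.152) = 1.456 cm.

k_y ≈ 1.5 cm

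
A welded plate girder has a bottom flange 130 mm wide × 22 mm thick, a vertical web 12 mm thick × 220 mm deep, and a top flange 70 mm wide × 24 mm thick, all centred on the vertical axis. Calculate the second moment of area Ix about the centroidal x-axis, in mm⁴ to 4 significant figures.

Ix ≈ 7.495 × 10⁷ mm⁴

Break the section into simple shapes (no overlaps), measuring from the bottom-left corner of the bounding box.
Bottom plate: 130 × 22, A = 2 860 mm², y = 11 mm, Ī = 115 353 mm⁴.
Web plate: 12 × 220, A = 2 640 mm², y = 132 mm, Ī = 10 648 000 mm⁴.
Top plate: 70 × 24, A = 1 680 mm², y = 254 mm, Ī = 80 640 mm⁴.
Centroid: ȳ = ΣA·y / ΣA = 112.348 mm.
Transfer each piece to the centroidal x-axis using Ī + A·d² with d = y − 112.348:
  bottom plate: d = -101.348 mm → contributes +29 491 716 mm⁴
  web plate: d = 19.6518 mm → contributes +11 667 551 mm⁴
  top plate: d = 141.652 mm → contributes +33 790 236 mm⁴
Total I = 74 949 503 mm⁴.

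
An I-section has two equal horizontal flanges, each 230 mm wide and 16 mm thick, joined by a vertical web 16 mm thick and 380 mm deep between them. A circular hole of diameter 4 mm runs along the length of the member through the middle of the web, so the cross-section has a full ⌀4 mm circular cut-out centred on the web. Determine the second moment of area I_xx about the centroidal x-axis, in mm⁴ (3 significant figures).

I_xx ≈ 3.62 × 10⁸ mm⁴

Treat the section as a set of non-overlapping primitives; coordinates are from the bounding-box lower-left.
Bottom flange: 230 × 16, A = 3 680 mm², y = 8 mm, Ī = 78 507 mm⁴.
Web: 16 × 380, A = 6 080 mm², y = 206 mm, Ī = 73 162 667 mm⁴.
Top flange: 230 × 16, A = 3 680 mm², y = 404 mm, Ī = 78 507 mm⁴.
Hole (subtracted): ⌀4, A = 12.566 mm², y = 206 mm, Ī = 12.566 mm⁴.
By symmetry the centroid is at mid-height, ȳ = 206 mm.
Transfer each piece to the centroidal x-axis using Ī + A·d² with d = y − 206:
  bottom flange: d = -198 mm → contributes +144 349 227 mm⁴
  web: d = 0 mm → contributes +73 162 667 mm⁴
  top flange: d = 198 mm → contributes +144 349 227 mm⁴
  hole: d = 0 mm → contributes −12.566 mm⁴
Total I = 361 861 107 mm⁴.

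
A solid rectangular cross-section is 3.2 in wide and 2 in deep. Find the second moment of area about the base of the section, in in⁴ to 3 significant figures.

The section: 3.2 × 2, A = 6.4 in², y = 1 in, Ī = 2.1333 in⁴.
Transfer it to the bottom edge using Ī + A·d² with d = y − 0:
  the section: d = 1 in → contributes +8.5333 in⁴
Total I = 8.5333 in⁴.

I_base ≈ 8.53 in⁴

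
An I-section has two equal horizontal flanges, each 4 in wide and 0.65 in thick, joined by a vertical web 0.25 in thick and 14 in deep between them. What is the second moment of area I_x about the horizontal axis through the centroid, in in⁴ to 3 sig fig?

I_x ≈ 336 in⁴

Split into non-overlapping primitives; take the origin at the lower-left of the bounding box.
Bottom flange: 4 × 0.65, A = 2.6 in², y = 0.325 in, Ī = 0.091542 in⁴.
Web: 0.25 × 14, A = 3.5 in², y = 7.65 in, Ī = 57.167 in⁴.
Top flange: 4 × 0.65, A = 2.6 in², y = 14.975 in, Ī = 0.091542 in⁴.
By symmetry the centroid is at mid-height, ȳ = 7.65 in.
Transfer each piece to the horizontal axis through the centroid using Ī + A·d² with d = y − 7.65:
  bottom flange: d = -7.325 in → contributes +139.6 in⁴
  web: d = 0 in → contributes +57.167 in⁴
  top flange: d = 7.325 in → contributes +139.6 in⁴
Total I = 336.36 in⁴.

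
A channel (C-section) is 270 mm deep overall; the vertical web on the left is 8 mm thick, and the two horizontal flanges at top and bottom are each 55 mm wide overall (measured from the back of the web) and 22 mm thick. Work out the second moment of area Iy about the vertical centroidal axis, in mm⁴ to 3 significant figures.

Iy ≈ 1.19 × 10⁶ mm⁴

Decompose the section into non-overlapping parts with the origin at the bottom-left of its bounding rectangle.
Web: 8 × 270, A = 2 160 mm², x = 4 mm, Ī = 11 520 mm⁴.
Top flange (beyond web): 47 × 22, A = 1 034 mm², x = 31.5 mm, Ī = 190 342 mm⁴.
Bottom flange (beyond web): 47 × 22, A = 1 034 mm², x = 31.5 mm, Ī = 190 342 mm⁴.
Centroid: x̄ = ΣA·x / ΣA = 17.451 mm.
Transfer each piece to the vertical centroidal axis using Ī + A·d² with d = x − 17.451:
  web: d = -13.451 mm → contributes +402 316 mm⁴
  top flange (beyond web): d = 14.049 mm → contributes +394 433 mm⁴
  bottom flange (beyond web): d = 14.049 mm → contributes +394 433 mm⁴
Total I = 1 191 182 mm⁴.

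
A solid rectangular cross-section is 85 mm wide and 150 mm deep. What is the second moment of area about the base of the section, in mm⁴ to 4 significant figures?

The section: 85 × 150, A = 12 750 mm², y = 75 mm, Ī = 23 906 250 mm⁴.
Transfer it to a horizontal axis along the bottom face using Ī + A·d² with d = y − 0:
  the section: d = 75 mm → contributes +95 625 000 mm⁴
Total I = 95 625 000 mm⁴.

I_base ≈ 9.563 × 10⁷ mm⁴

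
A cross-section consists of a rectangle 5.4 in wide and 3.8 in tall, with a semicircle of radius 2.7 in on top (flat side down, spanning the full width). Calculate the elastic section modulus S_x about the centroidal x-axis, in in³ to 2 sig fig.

S_x ≈ 28 in³

Treat the section as a set of non-overlapping primitives; coordinates are from the bounding-box lower-left.
Rectangular body: 5.4 × 3.8, A = 20.52 in², y = 1.9 in, Ī = 24.69 in⁴.
Semicircular cap: semicircle r = 2.7, A = 11.45 in², y = 4.946 in, Ī = 5.833 in⁴.
Centroid: ȳ = ΣA·y / ΣA = 2.991 in.
Transfer each piece to the centroidal x-axis using Ī + A·d² with d = y − 2.991:
  rectangular body: d = -1.091 in → contributes +49.12 in⁴
  semicircular cap: d = 1.955 in → contributes +49.6 in⁴
Total I = 98.71 in⁴.
Extreme fibre distance c = 3.509 in; S = I/c = 28.13 in³.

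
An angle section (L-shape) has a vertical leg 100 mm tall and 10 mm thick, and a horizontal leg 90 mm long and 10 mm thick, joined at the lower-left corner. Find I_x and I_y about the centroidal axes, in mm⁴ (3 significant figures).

Decompose the section into non-overlapping parts with the origin at the bottom-left of its bounding rectangle.
Vertical leg: 10 × 100, A = 1 000 mm², y = 50 mm, Ī = 833 333 mm⁴.
Horizontal leg (remainder): 80 × 10, A = 800 mm², y = 5 mm, Ī = 6666.7 mm⁴.
Centroid: ȳ = ΣA·y / ΣA = 30 mm.
Transfer each piece to the centroidal x-axis using Ī + A·d² with d = y − 30:
  vertical leg: d = 20 mm → contributes +1 233 333 mm⁴
  horizontal leg (remainder): d = -25 mm → contributes +506 667 mm⁴
Total I = 1 740 000 mm⁴.
For the y-axis: x̄ = 25 mm.
Repeating about the centroidal y-axis gives I_y = 1 335 000 mm⁴.

I_x ≈ 1.74 × 10⁶ mm⁴, I_y ≈ 1.34 × 10⁶ mm⁴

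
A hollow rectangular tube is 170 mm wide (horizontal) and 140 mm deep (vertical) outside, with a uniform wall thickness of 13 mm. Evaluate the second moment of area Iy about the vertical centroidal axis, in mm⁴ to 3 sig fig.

Decompose the section into non-overlapping parts with the origin at the bottom-left of its bounding rectangle.
Outer rectangle: 170 × 140, A = 23 800 mm², x = 85 mm, Ī = 57 318 333 mm⁴.
Inner void (subtracted): 144 × 114, A = 16 416 mm², x = 85 mm, Ī = 28 366 848 mm⁴.
By symmetry the centroid is at mid-width, x̄ = 85 mm.
All pieces are centred on the vertical centroidal axis, so I = ΣĪ (holes subtracted) = 28 951 485 mm⁴.

Iy ≈ 2.90 × 10⁷ mm⁴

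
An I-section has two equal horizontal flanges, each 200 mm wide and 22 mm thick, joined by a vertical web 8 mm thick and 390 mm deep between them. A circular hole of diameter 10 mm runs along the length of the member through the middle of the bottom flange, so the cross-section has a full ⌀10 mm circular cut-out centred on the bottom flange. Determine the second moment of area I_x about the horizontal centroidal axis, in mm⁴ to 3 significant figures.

Split into non-overlapping primitives; take the origin at the lower-left of the bounding box.
Bottom flange: 200 × 22, A = 4 400 mm², y = 11 mm, Ī = 177 467 mm⁴.
Web: 8 × 390, A = 3 120 mm², y = 217 mm, Ī = 39 546 000 mm⁴.
Top flange: 200 × 22, A = 4 400 mm², y = 423 mm, Ī = 177 467 mm⁴.
Hole (subtracted): ⌀10, A = 78.54 mm², y = 11 mm, Ī = 490.87 mm⁴.
Centroid: ȳ = ΣA·y / ΣA = 218.37 mm.
Transfer each piece to the horizontal centroidal axis using Ī + A·d² with d = y − 218.37:
  bottom flange: d = -207.37 mm → contributes +189 380 942 mm⁴
  web: d = -1.3663 mm → contributes +39 551 824 mm⁴
  top flange: d = 204.63 mm → contributes +184 427 219 mm⁴
  hole: d = -207.37 mm → contributes −3 377 765 mm⁴
Total I = 409 982 221 mm⁴.

I_x ≈ 4.10 × 10⁸ mm⁴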